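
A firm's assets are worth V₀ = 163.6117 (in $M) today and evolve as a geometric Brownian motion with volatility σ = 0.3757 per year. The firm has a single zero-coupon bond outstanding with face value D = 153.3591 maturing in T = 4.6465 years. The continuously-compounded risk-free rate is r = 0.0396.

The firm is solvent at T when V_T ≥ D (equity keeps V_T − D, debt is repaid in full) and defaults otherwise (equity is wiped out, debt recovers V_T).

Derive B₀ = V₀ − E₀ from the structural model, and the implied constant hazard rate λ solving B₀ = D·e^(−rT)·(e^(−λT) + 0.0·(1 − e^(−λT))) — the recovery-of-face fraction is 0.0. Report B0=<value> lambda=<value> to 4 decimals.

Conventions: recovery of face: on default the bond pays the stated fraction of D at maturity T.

Equity is a call on the firm's assets struck at D = 153.3591:
d₁ = [ln(V₀/D) + (r + σ²/2)T] / (σ√T)
   = [ln(163.6117/153.3591) + (0.0396 + 0.5·0.3757²)·4.6465] / (0.3757·√4.6465)
   = [0.064714 + 0.511929] / 0.809849 = 0.712037
d₂ = d₁ − σ√T = 0.712037 − 0.809849 = -0.097812
N(d₁) = 0.761779,  N(d₂) = 0.461041,  e^(−rT) = 0.831935
E₀ = V₀·N(d₁) − D·e^(−rT)·N(d₂)
   = 163.6117·0.761779 − 153.3591·0.831935·0.461041 = 65.814207
B₀ = V₀ − E₀ = 163.6117 − 65.814207 = 97.797493
e^(−λT) = (B₀·e^(rT)/D − 0)/(1 − 0) = (97.7975·1.202018/153.3591 − 0)/1 = 0.76652971
λ = −ln(0.76652971)/4.6465 = 0.057222

B0=97.7975 lambda=0.0572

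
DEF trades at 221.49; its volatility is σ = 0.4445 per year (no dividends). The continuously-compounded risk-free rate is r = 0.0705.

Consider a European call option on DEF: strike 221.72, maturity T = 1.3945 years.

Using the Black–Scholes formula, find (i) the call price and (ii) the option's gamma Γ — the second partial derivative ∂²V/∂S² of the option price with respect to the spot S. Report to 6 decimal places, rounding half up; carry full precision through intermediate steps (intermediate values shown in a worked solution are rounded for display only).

σ√T = 0.4445·√1.3945 = 0.524905
d₁ = (ln(S/K) + (r+σ²/2)T) / (σ√T) = (ln(221.49/221.72) + (0.0705+0.4445²/2)·1.3945) / 0.524905 = (-0.001038 + 0.236075) / 0.524905 = 0.447771
d₂ = d₁ − σ√T = 0.447771 − 0.524905 = -0.077135
e^{−rT} = 0.906366
N(d₁) = 0.672841,  N(d₂) = 0.469258
Call price V = S·N(d₁) − K·e^{−rT}·N(d₂) = 149.027468 − 94.301855 = 54.725613
φ(d₁) = (1/√(2π))·e^{−d₁²/2} = 0.360888
Γ = φ(d₁) / (S·σ·√T) = 0.003104

price = 54.725613
Γ = 0.003104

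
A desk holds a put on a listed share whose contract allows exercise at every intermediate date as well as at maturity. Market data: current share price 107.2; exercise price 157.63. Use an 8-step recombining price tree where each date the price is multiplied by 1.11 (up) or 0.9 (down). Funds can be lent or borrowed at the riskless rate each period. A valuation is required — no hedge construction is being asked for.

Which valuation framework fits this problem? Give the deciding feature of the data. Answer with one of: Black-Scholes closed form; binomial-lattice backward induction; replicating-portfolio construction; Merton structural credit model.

framework: binomial-lattice backward induction

Key observation: an American put (K = 157.63, S₀ = 107.2) on a 8-date tree has no closed form — the optimal stopping decision is embedded and must be resolved recursively from expiry.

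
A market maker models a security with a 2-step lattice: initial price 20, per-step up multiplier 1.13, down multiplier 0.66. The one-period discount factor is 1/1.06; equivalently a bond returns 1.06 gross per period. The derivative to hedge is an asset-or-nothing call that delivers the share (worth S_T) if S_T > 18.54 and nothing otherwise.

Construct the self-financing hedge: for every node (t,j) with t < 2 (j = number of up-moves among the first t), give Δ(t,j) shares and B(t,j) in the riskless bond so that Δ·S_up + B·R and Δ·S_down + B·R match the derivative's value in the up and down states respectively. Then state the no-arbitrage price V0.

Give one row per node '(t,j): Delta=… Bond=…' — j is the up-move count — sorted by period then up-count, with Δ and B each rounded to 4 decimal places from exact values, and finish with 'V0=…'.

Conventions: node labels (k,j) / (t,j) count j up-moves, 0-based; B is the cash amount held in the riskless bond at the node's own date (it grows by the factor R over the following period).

Under the risk-neutral measure, an up-move has probability p* = (R−d)/(u−d) = 0.8511 and values discount at R = 1.06.
At maturity the claim pays: V(2,0)=0.0000, V(2,1)=0.0000, V(2,2)=25.5380
  t=1,j=0: stock 13.2000 → up 14.9160 (V=0.0000), down 8.7120 (V=0.0000). Price 0.0000; hedge Δ=0.0000, bond B=0.0000.
  t=1,j=1: stock 22.6000 → up 25.5380 (V=25.5380), down 14.9160 (V=0.0000). Price 20.5042; hedge Δ=2.4043, bond B=-33.8320.
  t=0,j=0: stock 20.0000 → up 22.6000 (V=20.5042), down 13.2000 (V=0.0000). Price 16.4626; hedge Δ=2.1813, bond B=-27.1634.
Sanity check at the root: Δ(0,0)·S0 + B(0,0) reproduces V0 = 16.4626.

(0,0): Delta=2.1813 Bond=-27.1634
(1,0): Delta=0.0000 Bond=0.0000
(1,1): Delta=2.4043 Bond=-33.8320
V0=16.4626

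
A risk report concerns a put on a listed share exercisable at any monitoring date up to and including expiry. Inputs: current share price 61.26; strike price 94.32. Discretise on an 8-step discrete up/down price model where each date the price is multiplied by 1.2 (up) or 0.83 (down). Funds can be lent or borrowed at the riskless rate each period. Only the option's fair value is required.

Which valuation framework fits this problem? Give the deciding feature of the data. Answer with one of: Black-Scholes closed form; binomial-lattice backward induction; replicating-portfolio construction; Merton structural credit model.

framework: binomial-lattice backward induction

Key observation: the put (strike 94.32 on spot 61.26) is American-style on a 8-step discrete price model, so the early-exercise decision at every node requires stepwise backward valuation — a closed form cannot price the exercise right.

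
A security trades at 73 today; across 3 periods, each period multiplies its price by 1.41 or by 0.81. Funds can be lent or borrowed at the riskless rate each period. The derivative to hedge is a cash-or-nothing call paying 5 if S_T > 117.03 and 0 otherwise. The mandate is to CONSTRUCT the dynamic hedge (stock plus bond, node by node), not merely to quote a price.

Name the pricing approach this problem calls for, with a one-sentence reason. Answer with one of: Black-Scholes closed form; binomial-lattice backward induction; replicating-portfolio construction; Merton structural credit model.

framework: replicating-portfolio construction

Key observation: since the answer must list Δ and B at each node of the 1.41/0.81 lattice on 73, the replicating-portfolio method — solving the two-state system at every node — is the one that applies.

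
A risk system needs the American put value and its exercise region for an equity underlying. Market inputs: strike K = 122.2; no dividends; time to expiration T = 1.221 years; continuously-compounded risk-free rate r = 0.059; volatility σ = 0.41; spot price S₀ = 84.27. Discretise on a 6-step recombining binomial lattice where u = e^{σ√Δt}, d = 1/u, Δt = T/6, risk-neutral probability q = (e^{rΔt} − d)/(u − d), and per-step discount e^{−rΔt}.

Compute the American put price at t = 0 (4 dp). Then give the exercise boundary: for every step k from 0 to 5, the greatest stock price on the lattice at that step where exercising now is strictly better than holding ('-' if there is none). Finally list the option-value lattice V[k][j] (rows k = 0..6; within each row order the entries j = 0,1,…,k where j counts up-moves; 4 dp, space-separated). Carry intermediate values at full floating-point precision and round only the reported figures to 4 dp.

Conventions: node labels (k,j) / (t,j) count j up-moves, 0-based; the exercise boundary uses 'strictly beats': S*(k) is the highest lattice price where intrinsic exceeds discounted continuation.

price = 39.2358
boundary = - 70.0403 58.2134 70.0403 84.2700 101.3907
tree:
39.2358
52.1597 26.5614
63.9866 38.1729 14.9583
73.8164 52.1597 24.3496 5.4119
81.9864 63.9866 37.9300 10.6122 0.0542
88.7768 73.8164 52.1597 20.8093 0.1068 0.0000
94.4206 81.9864 63.9866 37.9300 0.2104 0.0000 0.0000

Δt=0.20350  u=1.20316  d=0.83114  q=0.48636  discount=0.98807
step 6 (expiry): payoffs max(K−S,0) = 94.4206 81.9864 63.9866 37.9300 0.2104 0.0000 0.0000
step 5: (k=5,j=0): S=33.4232, K−S=88.7768, hold=87.3184 ⇒ V=88.7768 exercise | (k=5,j=1): S=48.3836, K−S=73.8164, hold=72.3580 ⇒ V=73.8164 exercise | (k=5,j=2): S=70.0403, K−S=52.1597, hold=50.7013 ⇒ V=52.1597 exercise | (k=5,j=3): S=101.3907, K−S=20.8093, hold=19.3509 ⇒ V=20.8093 exercise | (k=5,j=4): S=146.7735, K−S=0.0000, hold=0.1068 ⇒ V=0.1068 continue | (k=5,j=5): S=212.4700, K−S=0.0000, hold=0.0000 ⇒ V=0.0000 continue  boundary S*=101.3907
step 4: (k=4,j=0): S=40.2136, K−S=81.9864, hold=80.5280 ⇒ V=81.9864 exercise | (k=4,j=1): S=58.2134, K−S=63.9866, hold=62.5282 ⇒ V=63.9866 exercise | (k=4,j=2): S=84.2700, K−S=37.9300, hold=36.4716 ⇒ V=37.9300 exercise | (k=4,j=3): S=121.9896, K−S=0.2104, hold=10.6122 ⇒ V=10.6122 continue | (k=4,j=4): S=176.5927, K−S=0.0000, hold=0.0542 ⇒ V=0.0542 continue  boundary S*=84.2700
step 3: (k=3,j=0): S=48.3836, K−S=73.8164, hold=72.3580 ⇒ V=73.8164 exercise | (k=3,j=1): S=70.0403, K−S=52.1597, hold=50.7013 ⇒ V=52.1597 exercise | (k=3,j=2): S=101.3907, K−S=20.8093, hold=24.3496 ⇒ V=24.3496 continue | (k=3,j=3): S=146.7735, K−S=0.0000, hold=5.4119 ⇒ V=5.4119 continue  boundary S*=70.0403
step 2: (k=2,j=0): S=58.2134, K−S=63.9866, hold=62.5282 ⇒ V=63.9866 exercise | (k=2,j=1): S=84.2700, K−S=37.9300, hold=38.1729 ⇒ V=38.1729 continue | (k=2,j=2): S=121.9896, K−S=0.2104, hold=14.9583 ⇒ V=14.9583 continue  boundary S*=58.2134
step 1: (k=1,j=0): S=70.0403, K−S=52.1597, hold=50.8180 ⇒ V=52.1597 exercise | (k=1,j=1): S=101.3907, K−S=20.8093, hold=26.5614 ⇒ V=26.5614 continue  boundary S*=70.0403
step 0: (k=0,j=0): S=84.2700, K−S=37.9300, hold=39.2358 ⇒ V=39.2358 continue  boundary S*=-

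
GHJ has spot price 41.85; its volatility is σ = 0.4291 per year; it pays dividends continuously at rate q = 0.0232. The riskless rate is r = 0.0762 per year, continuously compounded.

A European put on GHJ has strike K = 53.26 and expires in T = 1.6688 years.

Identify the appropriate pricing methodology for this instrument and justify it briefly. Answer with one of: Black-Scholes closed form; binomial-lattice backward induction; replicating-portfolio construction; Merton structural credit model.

Key observation: everything needed for the exact continuous-time valuation of the European put on GHJ (strike 53.26) is given, and no feature rules the closed form out.

framework: Black-Scholes closed form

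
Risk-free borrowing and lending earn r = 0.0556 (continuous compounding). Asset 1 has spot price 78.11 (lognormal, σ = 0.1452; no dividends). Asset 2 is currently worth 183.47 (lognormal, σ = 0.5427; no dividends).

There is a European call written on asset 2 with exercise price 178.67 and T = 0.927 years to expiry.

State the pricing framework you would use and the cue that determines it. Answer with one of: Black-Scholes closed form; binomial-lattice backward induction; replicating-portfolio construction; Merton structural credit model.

Key observation: with asset 2 following a GBM at constant σ and r, the European call struck at 178.67 prices in closed form — nothing here needs a stepwise model or a balance sheet.

framework: Black-Scholes closed form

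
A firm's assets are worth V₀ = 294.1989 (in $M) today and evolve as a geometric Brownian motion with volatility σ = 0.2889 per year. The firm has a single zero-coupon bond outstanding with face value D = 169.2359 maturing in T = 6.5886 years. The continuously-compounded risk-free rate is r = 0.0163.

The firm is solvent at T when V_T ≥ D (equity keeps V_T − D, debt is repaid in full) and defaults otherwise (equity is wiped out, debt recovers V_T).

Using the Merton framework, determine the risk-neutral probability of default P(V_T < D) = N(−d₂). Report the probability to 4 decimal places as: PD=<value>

With assets at 294.1989 and a single debt payment of 169.2359 at 6.5886 years:
d₁ = [ln(V₀/D) + (r + σ²/2)T] / (σ√T)
   = [ln(294.1989/169.2359) + (0.0163 + 0.5·0.2889²)·6.5886] / (0.2889·√6.5886)
   = [0.552962 + 0.382347] / 0.741556 = 1.261279
d₂ = d₁ − σ√T = 1.261279 − 0.741556 = 0.519723
risk-neutral PD = N(−d₂) = N(-0.519723) = 0.301628

PD=0.3016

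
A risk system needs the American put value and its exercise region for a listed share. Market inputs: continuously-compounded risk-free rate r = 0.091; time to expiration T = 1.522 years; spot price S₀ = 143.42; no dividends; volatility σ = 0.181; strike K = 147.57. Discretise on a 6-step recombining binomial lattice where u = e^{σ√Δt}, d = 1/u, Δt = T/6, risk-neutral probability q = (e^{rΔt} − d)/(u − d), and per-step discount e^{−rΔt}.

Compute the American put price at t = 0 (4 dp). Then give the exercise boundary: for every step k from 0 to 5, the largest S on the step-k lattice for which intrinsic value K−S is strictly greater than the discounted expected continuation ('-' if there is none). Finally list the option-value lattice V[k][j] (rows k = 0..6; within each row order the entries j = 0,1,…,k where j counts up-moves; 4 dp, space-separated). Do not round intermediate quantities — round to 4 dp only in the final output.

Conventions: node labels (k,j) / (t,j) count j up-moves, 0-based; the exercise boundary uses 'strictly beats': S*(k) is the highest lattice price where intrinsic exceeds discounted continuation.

Δt=0.25367  u=1.09545  d=0.91287  q=0.60513  discount=0.97718
step 6 (expiry): payoffs max(K−S,0) = 64.5726 47.9730 28.0534 4.1500 0.0000 0.0000 0.0000
step 5: (k=5,j=0): S=90.9192, K−S=56.6508, hold=53.2834 ⇒ V=56.6508 exercise | (k=5,j=1): S=109.1031, K−S=38.4669, hold=35.0994 ⇒ V=38.4669 exercise | (k=5,j=2): S=130.9239, K−S=16.6461, hold=13.2787 ⇒ V=16.6461 exercise | (k=5,j=3): S=157.1088, K−S=0.0000, hold=1.6013 ⇒ V=1.6013 continue | (k=5,j=4): S=188.5308, K−S=0.0000, hold=0.0000 ⇒ V=0.0000 continue | (k=5,j=5): S=226.2371, K−S=0.0000, hold=0.0000 ⇒ V=0.0000 continue  boundary S*=130.9239
step 4: (k=4,j=0): S=99.5970, K−S=47.9730, hold=44.6055 ⇒ V=47.9730 exercise | (k=4,j=1): S=119.5166, K−S=28.0534, hold=24.6860 ⇒ V=28.0534 exercise | (k=4,j=2): S=143.4200, K−S=4.1500, hold=7.3700 ⇒ V=7.3700 continue | (k=4,j=3): S=172.1042, K−S=0.0000, hold=0.6179 ⇒ V=0.6179 continue | (k=4,j=4): S=206.5252, K−S=0.0000, hold=0.0000 ⇒ V=0.0000 continue  boundary S*=119.5166
step 3: (k=3,j=0): S=109.1031, K−S=38.4669, hold=35.0994 ⇒ V=38.4669 exercise | (k=3,j=1): S=130.9239, K−S=16.6461, hold=15.1827 ⇒ V=16.6461 exercise | (k=3,j=2): S=157.1088, K−S=0.0000, hold=3.2091 ⇒ V=3.2091 continue | (k=3,j=3): S=188.5308, K−S=0.0000, hold=0.2384 ⇒ V=0.2384 continue  boundary S*=130.9239
step 2: (k=2,j=0): S=119.5166, K−S=28.0534, hold=24.6860 ⇒ V=28.0534 exercise | (k=2,j=1): S=143.4200, K−S=4.1500, hold=8.3207 ⇒ V=8.3207 continue | (k=2,j=2): S=172.1042, K−S=0.0000, hold=1.3793 ⇒ V=1.3793 continue  boundary S*=119.5166
step 1: (k=1,j=0): S=130.9239, K−S=16.6461, hold=15.7449 ⇒ V=16.6461 exercise | (k=1,j=1): S=157.1088, K−S=0.0000, hold=4.0262 ⇒ V=4.0262 continue  boundary S*=130.9239
step 0: (k=0,j=0): S=143.4200, K−S=4.1500, hold=8.8038 ⇒ V=8.8038 continue  boundary S*=-

price = 8.8038
boundary = - 130.9239 119.5166 130.9239 119.5166 130.9239
tree:
8.8038
16.6461 4.0262
28.0534 8.3207 1.3793
38.4669 16.6461 3.2091 0.2384
47.9730 28.0534 7.3700 0.6179 0.0000
56.6508 38.4669 16.6461 1.6013 0.0000 0.0000
64.5726 47.9730 28.0534 4.1500 0.0000 0.0000 0.0000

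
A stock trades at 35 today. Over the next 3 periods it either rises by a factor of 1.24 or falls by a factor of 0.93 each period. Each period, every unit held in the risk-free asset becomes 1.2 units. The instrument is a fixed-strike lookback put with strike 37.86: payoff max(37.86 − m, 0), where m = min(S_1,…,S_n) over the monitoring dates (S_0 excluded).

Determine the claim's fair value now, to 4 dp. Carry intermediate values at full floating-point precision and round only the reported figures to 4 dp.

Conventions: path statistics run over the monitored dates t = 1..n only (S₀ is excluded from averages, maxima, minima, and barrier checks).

With p* = (R−d)/(u−d) = 0.8710, sum probability × payoff across the paths and divide by R^3.
Enumerate all 2^3 = 8 price paths (U = up ×1.24, D = down ×0.93); each path with k up-moves has probability p*^k·(1−p*)^(3−k).
DDD: m=28.1525, payoff=9.7075, prob=0.002148
UDD: m=37.5367, payoff=0.3233, prob=0.014501
DUD: m=32.5500, payoff=5.3100, prob=0.014501
UUD: m=43.4000, payoff=0.0000, prob=0.097882
DDU: m=30.2715, payoff=7.5885, prob=0.014501
UDU: m=40.3620, payoff=0.0000, prob=0.097882
DUU: m=32.5500, payoff=5.3100, prob=0.097882
UUU: m=43.4000, payoff=0.0000, prob=0.660703
Price = Σ prob·payoff / R^3 = 0.732338 / 1.728000 = 0.4238

price = 0.4238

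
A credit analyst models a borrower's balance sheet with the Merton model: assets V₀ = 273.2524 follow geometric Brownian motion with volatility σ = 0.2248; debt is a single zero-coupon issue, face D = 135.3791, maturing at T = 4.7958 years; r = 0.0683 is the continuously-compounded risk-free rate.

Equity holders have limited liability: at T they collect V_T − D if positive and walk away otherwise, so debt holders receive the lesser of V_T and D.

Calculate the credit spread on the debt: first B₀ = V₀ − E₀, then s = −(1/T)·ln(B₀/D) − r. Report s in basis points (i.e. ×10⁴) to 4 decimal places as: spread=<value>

With assets at 273.2524 and a single debt payment of 135.3791 at 4.7958 years:
d₁ = [ln(V₀/D) + (r + σ²/2)T] / (σ√T)
   = [ln(273.2524/135.3791) + (0.0683 + 0.5·0.2248²)·4.7958] / (0.2248·√4.7958)
   = [0.702317 + 0.448731] / 0.492297 = 2.338119
d₂ = d₁ − σ√T = 2.338119 − 0.492297 = 1.845822
N(d₁) = 0.990309,  N(d₂) = 0.967541,  e^(−rT) = 0.720685
E₀ = V₀·N(d₁) − D·e^(−rT)·N(d₂)
   = 273.2524·0.990309 − 135.3791·0.720685·0.967541 = 176.205636
B₀ = V₀ − E₀ = 273.2524 − 176.205636 = 97.046764
spread = −(1/T)·ln(B₀/D) − r = −(1/4.7958)·ln(97.046764/135.3791) − 0.0683 = 0.00111199
in basis points: 0.00111199 × 10⁴ = 11.1199 bp

spread=11.1199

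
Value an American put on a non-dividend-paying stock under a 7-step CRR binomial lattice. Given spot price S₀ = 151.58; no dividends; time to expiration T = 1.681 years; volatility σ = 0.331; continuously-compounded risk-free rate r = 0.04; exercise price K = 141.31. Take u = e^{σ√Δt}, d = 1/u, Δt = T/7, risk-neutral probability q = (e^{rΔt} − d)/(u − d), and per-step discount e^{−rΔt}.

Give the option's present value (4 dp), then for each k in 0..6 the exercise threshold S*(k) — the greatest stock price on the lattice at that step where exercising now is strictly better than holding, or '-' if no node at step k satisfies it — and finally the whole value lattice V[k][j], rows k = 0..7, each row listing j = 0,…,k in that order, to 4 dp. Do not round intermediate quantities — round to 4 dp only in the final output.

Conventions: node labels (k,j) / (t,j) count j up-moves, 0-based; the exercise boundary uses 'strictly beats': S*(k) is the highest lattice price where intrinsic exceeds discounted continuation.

params: Δt=0.24014 u=1.17610 d=0.85027 q=0.48916 e^(-rΔt)=0.99044
t_7 payoffs: 92.6098 73.9473 48.1331 12.4265 0.0000 0.0000 0.0000 0.0000
t_6: node(6,0) S=57.2763 payoff=84.0337 vs cont=82.6828 → 84.0337 [stop]  node(6,1) S=79.2253 payoff=62.0847 vs cont=60.7338 → 62.0847 [stop]  node(6,2) S=109.5854 payoff=31.7246 vs cont=30.3737 → 31.7246 [stop]  node(6,3) S=151.5800 payoff=0.0000 vs cont=6.2873 → 6.2873 [wait]  node(6,4) S=209.6674 payoff=0.0000 vs cont=0.0000 → 0.0000 [wait]  node(6,5) S=290.0146 payoff=0.0000 vs cont=0.0000 → 0.0000 [wait]  node(6,6) S=401.1520 payoff=0.0000 vs cont=0.0000 → 0.0000 [wait]  ⇒ S*(6)=109.5854
t_5: node(5,0) S=67.3627 payoff=73.9473 vs cont=72.5964 → 73.9473 [stop]  node(5,1) S=93.1769 payoff=48.1331 vs cont=46.7822 → 48.1331 [stop]  node(5,2) S=128.8835 payoff=12.4265 vs cont=19.0973 → 19.0973 [wait]  node(5,3) S=178.2733 payoff=0.0000 vs cont=3.1811 → 3.1811 [wait]  node(5,4) S=246.5900 payoff=0.0000 vs cont=0.0000 → 0.0000 [wait]  node(5,5) S=341.0864 payoff=0.0000 vs cont=0.0000 → 0.0000 [wait]  ⇒ S*(5)=93.1769
t_4: node(4,0) S=79.2253 payoff=62.0847 vs cont=60.7338 → 62.0847 [stop]  node(4,1) S=109.5854 payoff=31.7246 vs cont=33.6056 → 33.6056 [wait]  node(4,2) S=151.5800 payoff=0.0000 vs cont=11.2036 → 11.2036 [wait]  node(4,3) S=209.6674 payoff=0.0000 vs cont=1.6095 → 1.6095 [wait]  node(4,4) S=290.0146 payoff=0.0000 vs cont=0.0000 → 0.0000 [wait]  ⇒ S*(4)=79.2253
t_3: node(3,0) S=93.1769 payoff=48.1331 vs cont=47.6935 → 48.1331 [stop]  node(3,1) S=128.8835 payoff=12.4265 vs cont=22.4309 → 22.4309 [wait]  node(3,2) S=178.2733 payoff=0.0000 vs cont=6.4483 → 6.4483 [wait]  node(3,3) S=246.5900 payoff=0.0000 vs cont=0.8143 → 0.8143 [wait]  ⇒ S*(3)=93.1769
t_2: node(2,0) S=109.5854 payoff=31.7246 vs cont=35.2207 → 35.2207 [wait]  node(2,1) S=151.5800 payoff=0.0000 vs cont=14.4732 → 14.4732 [wait]  node(2,2) S=209.6674 payoff=0.0000 vs cont=3.6571 → 3.6571 [wait]  ⇒ S*(2)=-
t_1: node(1,0) S=128.8835 payoff=12.4265 vs cont=24.8321 → 24.8321 [wait]  node(1,1) S=178.2733 payoff=0.0000 vs cont=9.0946 → 9.0946 [wait]  ⇒ S*(1)=-
t_0: node(0,0) S=151.5800 payoff=0.0000 vs cont=16.9702 → 16.9702 [wait]  ⇒ S*(0)=-

price = 16.9702
boundary = - - - 93.1769 79.2253 93.1769 109.5854
tree:
16.9702
24.8321 9.0946
35.2207 14.4732 3.6571
48.1331 22.4309 6.4483 0.8143
62.0847 33.6056 11.2036 1.6095 0.0000
73.9473 48.1331 19.0973 3.1811 0.0000 0.0000
84.0337 62.0847 31.7246 6.2873 0.0000 0.0000 0.0000
92.6098 73.9473 48.1331 12.4265 0.0000 0.0000 0.0000 0.0000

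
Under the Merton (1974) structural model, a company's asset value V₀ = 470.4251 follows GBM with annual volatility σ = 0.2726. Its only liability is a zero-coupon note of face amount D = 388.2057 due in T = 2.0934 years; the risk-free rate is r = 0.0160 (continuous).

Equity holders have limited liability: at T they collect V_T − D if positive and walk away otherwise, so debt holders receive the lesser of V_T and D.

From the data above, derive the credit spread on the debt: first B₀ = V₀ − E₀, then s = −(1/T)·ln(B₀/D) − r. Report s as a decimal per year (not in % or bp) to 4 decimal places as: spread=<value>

spread=0.0383

With assets at 470.4251 and a single debt payment of 388.2057 at 2.0934 years:
d₁ = [ln(V₀/D) + (r + σ²/2)T] / (σ√T)
   = [ln(470.4251/388.2057) + (0.0160 + 0.5·0.2726²)·2.0934] / (0.2726·√2.0934)
   = [0.192101 + 0.111275] / 0.394414 = 0.769184
d₂ = d₁ − σ√T = 0.769184 − 0.394414 = 0.374771
N(d₁) = 0.779108,  N(d₂) = 0.646085,  e^(−rT) = 0.967060
E₀ = V₀·N(d₁) − D·e^(−rT)·N(d₂)
   = 470.4251·0.779108 − 388.2057·0.967060·0.646085 = 123.960027
B₀ = V₀ − E₀ = 470.4251 − 123.960027 = 346.465073
spread = −(1/T)·ln(B₀/D) − r = −(1/2.0934)·ln(346.465073/388.2057) − 0.0160 = 0.03833904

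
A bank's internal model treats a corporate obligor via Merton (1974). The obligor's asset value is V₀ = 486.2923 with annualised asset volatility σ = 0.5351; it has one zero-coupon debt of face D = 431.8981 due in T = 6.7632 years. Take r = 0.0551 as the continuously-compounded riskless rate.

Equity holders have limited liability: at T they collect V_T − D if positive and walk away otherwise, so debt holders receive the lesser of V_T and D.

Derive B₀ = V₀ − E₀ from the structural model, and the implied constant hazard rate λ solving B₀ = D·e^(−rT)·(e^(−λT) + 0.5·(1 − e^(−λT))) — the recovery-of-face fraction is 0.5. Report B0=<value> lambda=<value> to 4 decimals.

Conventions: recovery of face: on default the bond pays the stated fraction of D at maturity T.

Apply the equity-as-call identities (strike 431.8981, horizon 6.7632 years):
d₁ = [ln(V₀/D) + (r + σ²/2)T] / (σ√T)
   = [ln(486.2923/431.8981) + (0.0551 + 0.5·0.5351²)·6.7632] / (0.5351·√6.7632)
   = [0.118620 + 1.340913] / 1.391589 = 1.048824
d₂ = d₁ − σ√T = 1.048824 − 1.391589 = -0.342765
N(d₁) = 0.852871,  N(d₂) = 0.365888,  e^(−rT) = 0.688905
E₀ = V₀·N(d₁) − D·e^(−rT)·N(d₂)
   = 486.2923·0.852871 − 431.8981·0.688905·0.365888 = 305.879380
B₀ = V₀ − E₀ = 486.2923 − 305.879380 = 180.412920
e^(−λT) = (B₀·e^(rT)/D − 0.5)/(1 − 0.5) = (180.4129·1.451580/431.8981 − 0.5)/0.5 = 0.21271049
λ = −ln(0.21271049)/6.7632 = 0.228860

B0=180.4129 lambda=0.2289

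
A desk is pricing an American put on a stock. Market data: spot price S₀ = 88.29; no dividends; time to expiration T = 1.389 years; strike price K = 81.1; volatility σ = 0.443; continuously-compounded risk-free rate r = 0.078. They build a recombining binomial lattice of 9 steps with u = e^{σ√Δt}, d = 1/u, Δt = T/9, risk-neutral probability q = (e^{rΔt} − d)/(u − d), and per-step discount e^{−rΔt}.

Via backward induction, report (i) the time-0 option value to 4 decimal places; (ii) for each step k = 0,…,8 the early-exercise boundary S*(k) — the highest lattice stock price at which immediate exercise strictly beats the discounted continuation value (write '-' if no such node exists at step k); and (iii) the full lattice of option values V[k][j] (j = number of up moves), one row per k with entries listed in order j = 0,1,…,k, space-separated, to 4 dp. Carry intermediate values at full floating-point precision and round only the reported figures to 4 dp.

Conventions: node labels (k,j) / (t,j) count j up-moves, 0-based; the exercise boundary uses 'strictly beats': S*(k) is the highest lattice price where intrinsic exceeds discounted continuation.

Δt=0.15433, u=1.19010, d=0.84027, q=0.49122, disc=e^(-rΔt)=0.98803
k=9 terminal: V=max(K-S,0) → 62.6637 54.9881 44.1170 28.7200 6.9127 0.0000 0.0000 0.0000 0.0000 0.0000
k=8: j=0 S=21.9410 intr=59.1590 cont=58.1886 V=59.1590[EX]; j=1 S=31.0756 intr=50.0244 cont=49.0539 V=50.0244[EX]; j=2 S=44.0133 intr=37.0867 cont=36.1163 V=37.0867[EX]; j=3 S=62.3373 intr=18.7627 cont=17.7923 V=18.7627[EX]; j=4 S=88.2900 intr=0.0000 cont=3.4750 V=3.4750[hold]; j=5 S=125.0476 intr=0.0000 cont=0.0000 V=0.0000[hold]; j=6 S=177.1084 intr=0.0000 cont=0.0000 V=0.0000[hold]; j=7 S=250.8436 intr=0.0000 cont=0.0000 V=0.0000[hold]; j=8 S=355.2768 intr=0.0000 cont=0.0000 V=0.0000[hold]  S*(8)=62.3373
k=7: j=0 S=26.1119 intr=54.9881 cont=54.0177 V=54.9881[EX]; j=1 S=36.9830 intr=44.1170 cont=43.1466 V=44.1170[EX]; j=2 S=52.3800 intr=28.7200 cont=27.7495 V=28.7200[EX]; j=3 S=74.1873 intr=6.9127 cont=11.1184 V=11.1184[hold]; j=4 S=105.0736 intr=0.0000 cont=1.7468 V=1.7468[hold]; j=5 S=148.8186 intr=0.0000 cont=0.0000 V=0.0000[hold]; j=6 S=210.7760 intr=0.0000 cont=0.0000 V=0.0000[hold]; j=7 S=298.5279 intr=0.0000 cont=0.0000 V=0.0000[hold]  S*(7)=52.3800
k=6: j=0 S=31.0756 intr=50.0244 cont=49.0539 V=50.0244[EX]; j=1 S=44.0133 intr=37.0867 cont=36.1163 V=37.0867[EX]; j=2 S=62.3373 intr=18.7627 cont=19.8335 V=19.8335[hold]; j=3 S=88.2900 intr=0.0000 cont=6.4369 V=6.4369[hold]; j=4 S=125.0476 intr=0.0000 cont=0.8781 V=0.8781[hold]; j=5 S=177.1084 intr=0.0000 cont=0.0000 V=0.0000[hold]; j=6 S=250.8436 intr=0.0000 cont=0.0000 V=0.0000[hold]  S*(6)=44.0133
k=5: j=0 S=36.9830 intr=44.1170 cont=43.1466 V=44.1170[EX]; j=1 S=52.3800 intr=28.7200 cont=28.2692 V=28.7200[EX]; j=2 S=74.1873 intr=6.9127 cont=13.0943 V=13.0943[hold]; j=3 S=105.0736 intr=0.0000 cont=3.6620 V=3.6620[hold]; j=4 S=148.8186 intr=0.0000 cont=0.4414 V=0.4414[hold]; j=5 S=210.7760 intr=0.0000 cont=0.0000 V=0.0000[hold]  S*(5)=52.3800
k=4: j=0 S=44.0133 intr=37.0867 cont=36.1163 V=37.0867[EX]; j=1 S=62.3373 intr=18.7627 cont=20.7925 V=20.7925[hold]; j=2 S=88.2900 intr=0.0000 cont=8.3597 V=8.3597[hold]; j=3 S=125.0476 intr=0.0000 cont=2.0551 V=2.0551[hold]; j=4 S=177.1084 intr=0.0000 cont=0.2219 V=0.2219[hold]  S*(4)=44.0133
k=3: j=0 S=52.3800 intr=28.7200 cont=28.7347 V=28.7347[hold]; j=1 S=74.1873 intr=6.9127 cont=14.5095 V=14.5095[hold]; j=2 S=105.0736 intr=0.0000 cont=5.1998 V=5.1998[hold]; j=3 S=148.8186 intr=0.0000 cont=1.1408 V=1.1408[hold]  S*(3)=-
k=2: j=0 S=62.3373 intr=18.7627 cont=21.4868 V=21.4868[hold]; j=1 S=88.2900 intr=0.0000 cont=9.8175 V=9.8175[hold]; j=2 S=125.0476 intr=0.0000 cont=3.1676 V=3.1676[hold]  S*(2)=-
k=1: j=0 S=74.1873 intr=6.9127 cont=15.5661 V=15.5661[hold]; j=1 S=105.0736 intr=0.0000 cont=6.4725 V=6.4725[hold]  S*(1)=-
k=0: j=0 S=88.2900 intr=0.0000 cont=10.9663 V=10.9663[hold]  S*(0)=-

price = 10.9663
boundary = - - - - 44.0133 52.3800 44.0133 52.3800 62.3373
tree:
10.9663
15.5661 6.4725
21.4868 9.8175 3.1676
28.7347 14.5095 5.1998 1.1408
37.0867 20.7925 8.3597 2.0551 0.2219
44.1170 28.7200 13.0943 3.6620 0.4414 0.0000
50.0244 37.0867 19.8335 6.4369 0.8781 0.0000 0.0000
54.9881 44.1170 28.7200 11.1184 1.7468 0.0000 0.0000 0.0000
59.1590 50.0244 37.0867 18.7627 3.4750 0.0000 0.0000 0.0000 0.0000
62.6637 54.9881 44.1170 28.7200 6.9127 0.0000 0.0000 0.0000 0.0000 0.0000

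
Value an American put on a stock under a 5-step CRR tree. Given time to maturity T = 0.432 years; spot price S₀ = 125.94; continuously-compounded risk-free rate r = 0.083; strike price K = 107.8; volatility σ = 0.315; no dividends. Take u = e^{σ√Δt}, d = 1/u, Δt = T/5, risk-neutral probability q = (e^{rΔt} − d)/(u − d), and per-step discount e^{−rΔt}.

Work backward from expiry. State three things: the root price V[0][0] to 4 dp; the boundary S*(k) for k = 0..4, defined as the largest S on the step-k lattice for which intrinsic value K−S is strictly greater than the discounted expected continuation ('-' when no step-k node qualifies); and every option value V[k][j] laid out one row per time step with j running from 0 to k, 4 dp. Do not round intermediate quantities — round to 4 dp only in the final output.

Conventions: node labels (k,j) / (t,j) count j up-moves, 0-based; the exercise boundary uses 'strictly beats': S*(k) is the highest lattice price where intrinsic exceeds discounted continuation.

price = 2.4725
boundary = - - - - 86.9595
tree:
2.4725
4.4357 0.6632
7.7559 1.3792 0.0000
13.0753 2.8682 0.0000 0.0000
20.8405 5.9648 0.0000 0.0000 0.0000
28.5306 12.4043 0.0000 0.0000 0.0000 0.0000

Δt=0.08640  u=1.09701  d=0.91157  q=0.51568  discount=0.99285
step 5 (expiry): payoffs max(K−S,0) = 28.5306 12.4043 0.0000 0.0000 0.0000 0.0000
step 4: (k=4,j=0): S=86.9595, K−S=20.8405, hold=20.0702 ⇒ V=20.8405 exercise | (k=4,j=1): S=104.6503, K−S=3.1497, hold=5.9648 ⇒ V=5.9648 continue | (k=4,j=2): S=125.9400, K−S=0.0000, hold=0.0000 ⇒ V=0.0000 continue | (k=4,j=3): S=151.5608, K−S=0.0000, hold=0.0000 ⇒ V=0.0000 continue | (k=4,j=4): S=182.3939, K−S=0.0000, hold=0.0000 ⇒ V=0.0000 continue  boundary S*=86.9595
step 3: (k=3,j=0): S=95.3957, K−S=12.4043, hold=13.0753 ⇒ V=13.0753 continue | (k=3,j=1): S=114.8027, K−S=0.0000, hold=2.8682 ⇒ V=2.8682 continue | (k=3,j=2): S=138.1578, K−S=0.0000, hold=0.0000 ⇒ V=0.0000 continue | (k=3,j=3): S=166.2641, K−S=0.0000, hold=0.0000 ⇒ V=0.0000 continue  boundary S*=-
step 2: (k=2,j=0): S=104.6503, K−S=3.1497, hold=7.7559 ⇒ V=7.7559 continue | (k=2,j=1): S=125.9400, K−S=0.0000, hold=1.3792 ⇒ V=1.3792 continue | (k=2,j=2): S=151.5608, K−S=0.0000, hold=0.0000 ⇒ V=0.0000 continue  boundary S*=-
step 1: (k=1,j=0): S=114.8027, K−S=0.0000, hold=4.4357 ⇒ V=4.4357 continue | (k=1,j=1): S=138.1578, K−S=0.0000, hold=0.6632 ⇒ V=0.6632 continue  boundary S*=-
step 0: (k=0,j=0): S=125.9400, K−S=0.0000, hold=2.4725 ⇒ V=2.4725 continue  boundary S*=-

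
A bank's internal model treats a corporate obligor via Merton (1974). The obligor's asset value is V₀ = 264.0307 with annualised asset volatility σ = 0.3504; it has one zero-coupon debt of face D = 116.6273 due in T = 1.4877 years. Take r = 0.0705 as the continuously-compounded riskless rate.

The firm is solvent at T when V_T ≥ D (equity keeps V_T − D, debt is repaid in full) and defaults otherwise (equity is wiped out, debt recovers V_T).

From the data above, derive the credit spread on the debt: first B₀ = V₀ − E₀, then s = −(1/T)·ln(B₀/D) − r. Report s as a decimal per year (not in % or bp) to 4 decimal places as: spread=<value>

spread=0.0025

With assets at 264.0307 and a single debt payment of 116.6273 at 1.4877 years:
d₁ = [ln(V₀/D) + (r + σ²/2)T] / (σ√T)
   = [ln(264.0307/116.6273) + (0.0705 + 0.5·0.3504²)·1.4877] / (0.3504·√1.4877)
   = [0.817082 + 0.196213] / 0.427387 = 2.370905
d₂ = d₁ − σ√T = 2.370905 − 0.427387 = 1.943517
N(d₁) = 0.991128,  N(d₂) = 0.974023,  e^(−rT) = 0.900430
E₀ = V₀·N(d₁) − D·e^(−rT)·N(d₂)
   = 264.0307·0.991128 − 116.6273·0.900430·0.974023 = 159.401371
B₀ = V₀ − E₀ = 264.0307 − 159.401371 = 104.629329
spread = −(1/T)·ln(B₀/D) − r = −(1/1.4877)·ln(104.629329/116.6273) − 0.0705 = 0.00247135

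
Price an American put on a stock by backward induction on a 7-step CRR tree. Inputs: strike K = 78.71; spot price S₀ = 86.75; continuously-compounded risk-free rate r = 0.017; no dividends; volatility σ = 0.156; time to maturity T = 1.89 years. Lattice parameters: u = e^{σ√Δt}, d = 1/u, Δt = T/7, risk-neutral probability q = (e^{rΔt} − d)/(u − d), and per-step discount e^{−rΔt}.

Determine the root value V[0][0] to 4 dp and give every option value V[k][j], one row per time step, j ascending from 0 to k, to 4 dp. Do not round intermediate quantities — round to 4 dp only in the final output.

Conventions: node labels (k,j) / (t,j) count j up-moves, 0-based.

params: Δt=0.27000 u=1.08444 d=0.92214 q=0.50809 e^(-rΔt)=0.99542
t_7 payoffs: 29.5239 20.8671 10.6867 0.0000 0.0000 0.0000 0.0000 0.0000
k=6: node(6,0) S=53.3391 payoff=25.3709 vs cont=25.0104 → 25.3709 [stop]  node(6,1) S=62.7269 payoff=15.9831 vs cont=15.6226 → 15.9831 [stop]  node(6,2) S=73.7669 payoff=4.9431 vs cont=5.2328 → 5.2328 [wait]  node(6,3) S=86.7500 payoff=0.0000 vs cont=0.0000 → 0.0000 [wait]  node(6,4) S=102.0181 payoff=0.0000 vs cont=0.0000 → 0.0000 [wait]  node(6,5) S=119.9734 payoff=0.0000 vs cont=0.0000 → 0.0000 [wait]  node(6,6) S=141.0889 payoff=0.0000 vs cont=0.0000 → 0.0000 [wait]
k=5: node(5,0) S=57.8429 payoff=20.8671 vs cont=20.5067 → 20.8671 [stop]  node(5,1) S=68.0233 payoff=10.6867 vs cont=10.4728 → 10.6867 [stop]  node(5,2) S=79.9955 payoff=0.0000 vs cont=2.5623 → 2.5623 [wait]  node(5,3) S=94.0748 payoff=0.0000 vs cont=0.0000 → 0.0000 [wait]  node(5,4) S=110.6321 payoff=0.0000 vs cont=0.0000 → 0.0000 [wait]  node(5,5) S=130.1035 payoff=0.0000 vs cont=0.0000 → 0.0000 [wait]
k=4: node(4,0) S=62.7269 payoff=15.9831 vs cont=15.6226 → 15.9831 [stop]  node(4,1) S=73.7669 payoff=4.9431 vs cont=6.5287 → 6.5287 [wait]  node(4,2) S=86.7500 payoff=0.0000 vs cont=1.2546 → 1.2546 [wait]  node(4,3) S=102.0181 payoff=0.0000 vs cont=0.0000 → 0.0000 [wait]  node(4,4) S=119.9734 payoff=0.0000 vs cont=0.0000 → 0.0000 [wait]
k=3: node(3,0) S=68.0233 payoff=10.6867 vs cont=11.1282 → 11.1282 [wait]  node(3,1) S=79.9955 payoff=0.0000 vs cont=3.8314 → 3.8314 [wait]  node(3,2) S=94.0748 payoff=0.0000 vs cont=0.6143 → 0.6143 [wait]  node(3,3) S=110.6321 payoff=0.0000 vs cont=0.0000 → 0.0000 [wait]
k=2: node(2,0) S=73.7669 payoff=4.9431 vs cont=7.3867 → 7.3867 [wait]  node(2,1) S=86.7500 payoff=0.0000 vs cont=2.1867 → 2.1867 [wait]  node(2,2) S=102.0181 payoff=0.0000 vs cont=0.3008 → 0.3008 [wait]
k=1: node(1,0) S=79.9955 payoff=0.0000 vs cont=4.7229 → 4.7229 [wait]  node(1,1) S=94.0748 payoff=0.0000 vs cont=1.2229 → 1.2229 [wait]
k=0: node(0,0) S=86.7500 payoff=0.0000 vs cont=2.9311 → 2.9311 [wait]

price = 2.9311
tree:
2.9311
4.7229 1.2229
7.3867 2.1867 0.3008
11.1282 3.8314 0.6143 0.0000
15.9831 6.5287 1.2546 0.0000 0.0000
20.8671 10.6867 2.5623 0.0000 0.0000 0.0000
25.3709 15.9831 5.2328 0.0000 0.0000 0.0000 0.0000
29.5239 20.8671 10.6867 0.0000 0.0000 0.0000 0.0000 0.0000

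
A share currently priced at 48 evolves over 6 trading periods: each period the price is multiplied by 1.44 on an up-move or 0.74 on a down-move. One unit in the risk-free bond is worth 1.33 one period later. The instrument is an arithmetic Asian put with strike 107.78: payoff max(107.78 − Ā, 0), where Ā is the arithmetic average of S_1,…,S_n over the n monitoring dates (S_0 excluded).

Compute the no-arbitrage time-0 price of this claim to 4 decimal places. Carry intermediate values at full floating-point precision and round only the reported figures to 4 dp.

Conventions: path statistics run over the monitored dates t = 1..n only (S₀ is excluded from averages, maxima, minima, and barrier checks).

Risk-neutral up-probability p* = (R−d)/(u−d) = (1.33−0.74)/(1.44−0.74) = 0.8429; the claim prices as the p*-weighted sum of path payoffs discounted by R^6.
Enumerate all 2^6 = 64 price paths (U = up ×1.44, D = down ×0.74); each path with k up-moves has probability p*^k·(1−p*)^(6−k).
DDDDDD: Ā=19.0304, payoff=88.7496, prob=0.000015
UDDDDD: Ā=37.0321, payoff=70.7479, prob=0.000081
DUDDDD: Ā=31.4321, payoff=76.3479, prob=0.000081
UUDDDD: Ā=61.1651, payoff=46.6149, prob=0.000433
DDUDDD: Ā=27.2881, payoff=80.4919, prob=0.000081
UDUDDD: Ā=53.1011, payoff=54.6789, prob=0.000433
DUUDDD: Ā=47.5011, payoff=60.2789, prob=0.000433
UUUDDD: Ā=92.4346, payoff=15.3454, prob=0.002324
DDDUDD: Ā=24.2215, payoff=83.5585, prob=0.000081
UDDUDD: Ā=47.1338, payoff=60.6462, prob=0.000433
DUDUDD: Ā=41.5338, payoff=66.2462, prob=0.000433
UUDUDD: Ā=80.8225, payoff=26.9575, prob=0.002324
DDUUDD: Ā=37.3898, payoff=70.3902, prob=0.000433
UDUUDD: Ā=72.7585, payoff=35.0215, prob=0.002324
DUUUDD: Ā=67.1585, payoff=40.6215, prob=0.002324
UUUUDD: Ā=130.6868, payoff=0.0000, prob=0.012463
DDDDUD: Ā=21.9523, payoff=85.8277, prob=0.000081
UDDDUD: Ā=42.7179, payoff=65.0621, prob=0.000433
DUDDUD: Ā=37.1179, payoff=70.6621, prob=0.000433
UUDDUD: Ā=72.2295, payoff=35.5505, prob=0.002324
DDUDUD: Ā=32.9739, payoff=74.8061, prob=0.000433
UDUDUD: Ā=64.1655, payoff=43.6145, prob=0.002324
DUUDUD: Ā=58.5655, payoff=49.2145, prob=0.002324
UUUDUD: Ā=113.9653, payoff=0.0000, prob=0.012463
DDDUUD: Ā=29.9074, payoff=77.8726, prob=0.000433
UDDUUD: Ā=58.1981, payoff=49.5819, prob=0.002324
DUDUUD: Ā=52.5981, payoff=55.1819, prob=0.002324
UUDUUD: Ā=102.3531, payoff=5.4269, prob=0.012463
DDUUUD: Ā=48.4541, payoff=59.3259, prob=0.002324
UDUUUD: Ā=94.2891, payoff=13.4909, prob=0.012463
DUUUUD: Ā=88.6891, payoff=19.0909, prob=0.012463
UUUUUD: Ā=172.5842, payoff=0.0000, prob=0.066844
DDDDDU: Ā=20.2730, payoff=87.5070, prob=0.000081
UDDDDU: Ā=39.4502, payoff=68.3298, prob=0.000433
DUDDDU: Ā=33.8502, payoff=73.9298, prob=0.000433
UUDDDU: Ā=65.8707, payoff=41.9093, prob=0.002324
DDUDDU: Ā=29.7062, payoff=78.0738, prob=0.000433
UDUDDU: Ā=57.8067, payoff=49.9733, prob=0.002324
DUUDDU: Ā=52.2067, payoff=55.5733, prob=0.002324
UUUDDU: Ā=101.5913, payoff=6.1887, prob=0.012463
DDDUDU: Ā=26.6396, payoff=81.1404, prob=0.000433
UDDUDU: Ā=51.8393, payoff=55.9407, prob=0.002324
DUDUDU: Ā=46.2393, payoff=61.5407, prob=0.002324
UUDUDU: Ā=89.9792, payoff=17.8008, prob=0.012463
DDUUDU: Ā=42.0953, payoff=65.6847, prob=0.002324
UDUUDU: Ā=81.9152, payoff=25.8648, prob=0.012463
DUUUDU: Ā=76.3152, payoff=31.4648, prob=0.012463
UUUUDU: Ā=148.5052, payoff=0.0000, prob=0.066844
DDDDUU: Ā=24.3704, payoff=83.4096, prob=0.000433
UDDDUU: Ā=47.4235, payoff=60.3565, prob=0.002324
DUDDUU: Ā=41.8235, payoff=65.9565, prob=0.002324
UUDDUU: Ā=81.3862, payoff=26.3938, prob=0.012463
DDUDUU: Ā=37.6795, payoff=70.1005, prob=0.002324
UDUDUU: Ā=73.3222, payoff=34.4578, prob=0.012463
DUUDUU: Ā=67.7222, payoff=40.0578, prob=0.012463
UUUDUU: Ā=131.7837, payoff=0.0000, prob=0.066844
DDDUUU: Ā=34.6129, payoff=73.1671, prob=0.002324
UDDUUU: Ā=67.3548, payoff=40.4252, prob=0.012463
DUDUUU: Ā=61.7548, payoff=46.0252, prob=0.012463
UUDUUU: Ā=120.1715, payoff=0.0000, prob=0.066844
DDUUUU: Ā=57.6108, payoff=50.1692, prob=0.012463
UDUUUU: Ā=112.1075, payoff=0.0000, prob=0.066844
DUUUUU: Ā=106.5075, payoff=1.2725, prob=0.066844
UUUUUU: Ā=207.2579, payoff=0.0000, prob=0.358529
Price = Σ prob·payoff / R^6 = 7.368162 / 5.534901 = 1.3312

price = 1.3312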